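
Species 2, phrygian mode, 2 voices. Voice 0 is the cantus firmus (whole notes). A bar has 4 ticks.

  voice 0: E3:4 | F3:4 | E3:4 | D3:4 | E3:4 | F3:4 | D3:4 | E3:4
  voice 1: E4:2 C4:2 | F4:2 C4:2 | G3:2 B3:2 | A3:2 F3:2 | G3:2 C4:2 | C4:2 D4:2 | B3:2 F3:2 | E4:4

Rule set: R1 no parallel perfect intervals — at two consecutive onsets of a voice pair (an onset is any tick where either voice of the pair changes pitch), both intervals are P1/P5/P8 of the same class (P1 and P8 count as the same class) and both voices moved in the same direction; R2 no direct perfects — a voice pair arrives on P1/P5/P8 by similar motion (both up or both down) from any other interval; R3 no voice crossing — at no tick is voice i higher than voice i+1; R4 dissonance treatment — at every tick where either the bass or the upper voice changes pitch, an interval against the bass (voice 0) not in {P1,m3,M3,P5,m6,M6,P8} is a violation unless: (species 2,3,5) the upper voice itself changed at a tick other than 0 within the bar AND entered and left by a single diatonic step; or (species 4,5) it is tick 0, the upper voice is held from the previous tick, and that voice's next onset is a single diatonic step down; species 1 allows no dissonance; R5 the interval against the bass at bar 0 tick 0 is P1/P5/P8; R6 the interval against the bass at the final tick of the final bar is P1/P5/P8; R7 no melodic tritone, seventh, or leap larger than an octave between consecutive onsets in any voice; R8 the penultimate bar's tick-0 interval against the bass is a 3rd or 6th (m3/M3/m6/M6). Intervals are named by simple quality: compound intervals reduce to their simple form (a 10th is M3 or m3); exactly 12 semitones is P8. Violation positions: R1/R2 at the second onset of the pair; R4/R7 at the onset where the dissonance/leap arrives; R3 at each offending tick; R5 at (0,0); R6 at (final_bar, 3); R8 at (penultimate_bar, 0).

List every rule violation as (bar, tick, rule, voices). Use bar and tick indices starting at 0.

(1, 0, R2, (0, 1))
(3, 0, R1, (0, 1))
(6, 2, R7, (1,))
(7, 0, R2, (0, 1))
(7, 0, R7, (1,))

bar 0: v0=E3 v1=E4 downbeat P8
bar 1: v0=F3 v1=F4 downbeat P8
bar 2: v0=E3 v1=G3 downbeat m3
bar 3: v0=D3 v1=A3 downbeat P5
bar 4: v0=E3 v1=G3 downbeat m3
bar 5: v0=F3 v1=C4 downbeat P5
bar 6: v0=D3 v1=B3 downbeat M6
bar 7: v0=E3 v1=E4 downbeat P8
  -> R2 @ bar 1 tick 0 v(0, 1): E3/C4 m6 -> F3/F4 P8 similar
  -> R1 @ bar 3 tick 0 v(0, 1): E3/B3 P5 -> D3/A3 P5 similar
  -> R7 @ bar 6 tick 2 v(1,): B3->F3 leap 6st
  -> R2 @ bar 7 tick 0 v(0, 1): D3/F3 m3 -> E3/E4 P8 similar
  -> R7 @ bar 7 tick 0 v(1,): F3->E4 leap 11st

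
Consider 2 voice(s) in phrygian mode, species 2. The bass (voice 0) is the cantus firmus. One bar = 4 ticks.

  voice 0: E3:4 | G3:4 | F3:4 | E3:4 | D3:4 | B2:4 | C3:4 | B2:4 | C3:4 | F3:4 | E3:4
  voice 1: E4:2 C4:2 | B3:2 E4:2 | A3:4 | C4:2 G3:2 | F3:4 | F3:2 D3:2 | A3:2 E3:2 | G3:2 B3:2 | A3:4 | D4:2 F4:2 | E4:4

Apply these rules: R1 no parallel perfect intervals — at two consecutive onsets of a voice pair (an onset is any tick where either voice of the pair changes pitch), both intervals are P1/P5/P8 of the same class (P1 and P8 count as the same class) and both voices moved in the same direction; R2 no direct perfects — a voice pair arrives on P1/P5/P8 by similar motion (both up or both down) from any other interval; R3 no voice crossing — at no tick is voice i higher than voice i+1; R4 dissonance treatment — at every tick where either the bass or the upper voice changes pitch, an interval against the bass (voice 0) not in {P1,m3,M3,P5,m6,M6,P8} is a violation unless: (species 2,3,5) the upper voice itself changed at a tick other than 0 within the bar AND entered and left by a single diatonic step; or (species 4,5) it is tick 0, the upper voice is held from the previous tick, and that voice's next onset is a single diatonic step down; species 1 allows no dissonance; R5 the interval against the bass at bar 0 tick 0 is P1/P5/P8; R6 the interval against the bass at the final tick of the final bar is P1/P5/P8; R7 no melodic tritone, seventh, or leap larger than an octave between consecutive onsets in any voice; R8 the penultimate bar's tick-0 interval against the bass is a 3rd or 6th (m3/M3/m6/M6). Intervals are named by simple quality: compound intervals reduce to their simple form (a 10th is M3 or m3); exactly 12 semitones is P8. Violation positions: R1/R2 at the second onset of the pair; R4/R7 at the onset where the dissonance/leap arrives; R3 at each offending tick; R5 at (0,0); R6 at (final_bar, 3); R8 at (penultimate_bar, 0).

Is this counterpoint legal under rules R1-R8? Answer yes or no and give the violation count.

bar 0: v0=E3 v1=E4 (P8)
bar 1: v0=G3 v1=B3 (M3)
bar 2: v0=F3 v1=A3 (M3)
bar 3: v0=E3 v1=C4 (m6)
bar 4: v0=D3 v1=F3 (m3)
bar 5: v0=B2 v1=F3 (TT)
bar 6: v0=C3 v1=A3 (M6)
bar 7: v0=B2 v1=G3 (m6)
bar 8: v0=C3 v1=A3 (M6)
bar 9: v0=F3 v1=D4 (M6)
bar 10: v0=E3 v1=E4 (P8)
  R4 @ bar5.0: B2/F3 TT untreated
  R1 @ bar10.0: F3/F4 P8 -> E3/E4 P8 similar

No (2 violations)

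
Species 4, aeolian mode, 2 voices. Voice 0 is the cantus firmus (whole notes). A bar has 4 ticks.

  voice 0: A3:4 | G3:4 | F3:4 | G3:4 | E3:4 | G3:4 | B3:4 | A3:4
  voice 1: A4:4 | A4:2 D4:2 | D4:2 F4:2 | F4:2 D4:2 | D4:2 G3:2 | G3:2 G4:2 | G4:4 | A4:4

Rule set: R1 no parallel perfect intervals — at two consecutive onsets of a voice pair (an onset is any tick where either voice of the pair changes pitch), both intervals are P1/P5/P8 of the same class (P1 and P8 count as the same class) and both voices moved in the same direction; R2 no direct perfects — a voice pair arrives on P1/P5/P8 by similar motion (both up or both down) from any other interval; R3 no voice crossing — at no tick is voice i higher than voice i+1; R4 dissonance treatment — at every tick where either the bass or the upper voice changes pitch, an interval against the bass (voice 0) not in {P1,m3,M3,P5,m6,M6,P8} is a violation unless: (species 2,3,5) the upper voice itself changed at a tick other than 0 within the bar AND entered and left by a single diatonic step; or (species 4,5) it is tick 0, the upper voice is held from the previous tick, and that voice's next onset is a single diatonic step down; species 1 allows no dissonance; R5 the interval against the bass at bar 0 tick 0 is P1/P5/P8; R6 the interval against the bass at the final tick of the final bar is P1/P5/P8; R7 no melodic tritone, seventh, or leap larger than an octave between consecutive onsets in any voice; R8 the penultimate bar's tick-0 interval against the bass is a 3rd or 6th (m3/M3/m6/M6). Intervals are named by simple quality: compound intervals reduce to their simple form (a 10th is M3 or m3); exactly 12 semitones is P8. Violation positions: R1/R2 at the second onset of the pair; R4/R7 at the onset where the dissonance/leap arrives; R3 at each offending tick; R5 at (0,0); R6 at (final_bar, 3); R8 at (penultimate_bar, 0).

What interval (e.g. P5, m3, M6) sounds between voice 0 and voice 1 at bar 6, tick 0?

m6

voice 0=B3 voice 1=G4 -> m6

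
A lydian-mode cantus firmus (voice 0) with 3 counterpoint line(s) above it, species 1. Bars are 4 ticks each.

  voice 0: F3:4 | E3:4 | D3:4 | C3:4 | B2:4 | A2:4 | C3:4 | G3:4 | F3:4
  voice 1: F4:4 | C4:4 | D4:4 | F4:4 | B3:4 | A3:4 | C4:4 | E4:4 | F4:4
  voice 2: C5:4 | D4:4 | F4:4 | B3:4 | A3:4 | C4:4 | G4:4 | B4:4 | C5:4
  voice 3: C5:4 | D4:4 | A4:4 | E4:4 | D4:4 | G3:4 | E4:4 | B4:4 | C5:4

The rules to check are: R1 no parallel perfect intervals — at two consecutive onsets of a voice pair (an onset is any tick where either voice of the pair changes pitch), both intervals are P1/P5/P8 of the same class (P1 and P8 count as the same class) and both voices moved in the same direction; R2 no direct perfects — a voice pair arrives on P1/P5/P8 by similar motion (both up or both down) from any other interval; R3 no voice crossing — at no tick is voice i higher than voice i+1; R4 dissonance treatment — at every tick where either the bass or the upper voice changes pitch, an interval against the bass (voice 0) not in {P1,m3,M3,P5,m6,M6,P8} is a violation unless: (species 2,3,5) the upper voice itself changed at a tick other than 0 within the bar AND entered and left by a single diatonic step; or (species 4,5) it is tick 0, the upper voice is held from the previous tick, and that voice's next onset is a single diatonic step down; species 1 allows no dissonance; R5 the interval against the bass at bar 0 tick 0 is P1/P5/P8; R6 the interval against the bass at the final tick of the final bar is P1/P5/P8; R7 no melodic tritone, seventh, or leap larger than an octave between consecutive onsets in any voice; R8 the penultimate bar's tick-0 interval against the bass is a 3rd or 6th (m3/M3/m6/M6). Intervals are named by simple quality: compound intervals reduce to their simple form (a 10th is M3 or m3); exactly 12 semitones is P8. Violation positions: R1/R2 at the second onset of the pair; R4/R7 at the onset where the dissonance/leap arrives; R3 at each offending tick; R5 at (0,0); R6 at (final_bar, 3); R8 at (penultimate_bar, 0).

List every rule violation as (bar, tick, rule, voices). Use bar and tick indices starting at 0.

bar 0: v0=F3 v1=F4 v2=C5 v3=C5 downbeat P5
bar 1: v0=E3 v1=C4 v2=D4 v3=D4 downbeat m7
bar 2: v0=D3 v1=D4 v2=F4 v3=A4 downbeat P5
bar 3: v0=C3 v1=F4 v2=B3 v3=E4 downbeat M3
bar 4: v0=B2 v1=B3 v2=A3 v3=D4 downbeat m3
bar 5: v0=A2 v1=A3 v2=C4 v3=G3 downbeat m7
bar 6: v0=C3 v1=C4 v2=G4 v3=E4 downbeat M3
bar 7: v0=G3 v1=E4 v2=B4 v3=B4 downbeat M3
bar 8: v0=F3 v1=F4 v2=C5 v3=C5 downbeat P5
  -> R1 @ bar 1 tick 0 v(2, 3): C5/C5 P1 -> D4/D4 P1 similar
  -> R4 @ bar 1 tick 0 v(0, 2): E3/D4 m7 untreated
  -> R4 @ bar 1 tick 0 v(0, 3): E3/D4 m7 untreated
  -> R7 @ bar 1 tick 0 v(2,): C5->D4 leap 10st
  -> R7 @ bar 1 tick 0 v(3,): C5->D4 leap 10st
  -> R2 @ bar 2 tick 0 v(1, 3): C4/D4 M2 -> D4/A4 P5 similar
  -> R3 @ bar 3 tick 0 v(1, 2): F4 above B3
  -> R4 @ bar 3 tick 0 v(0, 1): C3/F4 P4 untreated
  -> R4 @ bar 3 tick 0 v(0, 2): C3/B3 M7 untreated
  -> R7 @ bar 3 tick 0 v(2,): F4->B3 leap 6st
  -> R3 @ bar 3 tick 1 v(1, 2): F4 above B3
  -> R3 @ bar 3 tick 2 v(1, 2): F4 above B3
  -> R3 @ bar 3 tick 3 v(1, 2): F4 above B3
  -> R2 @ bar 4 tick 0 v(0, 1): C3/F4 P4 -> B2/B3 P8 similar
  -> R3 @ bar 4 tick 0 v(1, 2): B3 above A3
  -> R4 @ bar 4 tick 0 v(0, 2): B2/A3 m7 untreated
  -> R7 @ bar 4 tick 0 v(1,): F4->B3 leap 6st
  -> R3 @ bar 4 tick 1 v(1, 2): B3 above A3
  -> R3 @ bar 4 tick 2 v(1, 2): B3 above A3
  -> R3 @ bar 4 tick 3 v(1, 2): B3 above A3
  -> R1 @ bar 5 tick 0 v(0, 1): B2/B3 P8 -> A2/A3 P8 similar
  -> R3 @ bar 5 tick 0 v(2, 3): C4 above G3
  -> R4 @ bar 5 tick 0 v(0, 3): A2/G3 m7 untreated
  -> R3 @ bar 5 tick 1 v(2, 3): C4 above G3
  -> R3 @ bar 5 tick 2 v(2, 3): C4 above G3
  -> R3 @ bar 5 tick 3 v(2, 3): C4 above G3
  -> R1 @ bar 6 tick 0 v(0, 1): A2/A3 P8 -> C3/C4 P8 similar
  -> R2 @ bar 6 tick 0 v(0, 2): A2/C4 m3 -> C3/G4 P5 similar
  -> R2 @ bar 6 tick 0 v(1, 2): A3/C4 m3 -> C4/G4 P5 similar
  -> R3 @ bar 6 tick 0 v(2, 3): G4 above E4
  -> R3 @ bar 6 tick 1 v(2, 3): G4 above E4
  -> R3 @ bar 6 tick 2 v(2, 3): G4 above E4
  -> R3 @ bar 6 tick 3 v(2, 3): G4 above E4
  -> R1 @ bar 7 tick 0 v(1, 2): C4/G4 P5 -> E4/B4 P5 similar
  -> R2 @ bar 7 tick 0 v(1, 3): C4/E4 M3 -> E4/B4 P5 similar
  -> R2 @ bar 7 tick 0 v(2, 3): G4/E4 m3 -> B4/B4 P1 similar
  -> R1 @ bar 8 tick 0 v(1, 2): E4/B4 P5 -> F4/C5 P5 similar
  -> R1 @ bar 8 tick 0 v(1, 3): E4/B4 P5 -> F4/C5 P5 similar
  -> R1 @ bar 8 tick 0 v(2, 3): B4/B4 P1 -> C5/C5 P1 similar

(1, 0, R1, (2, 3))
(1, 0, R4, (0, 2))
(1, 0, R4, (0, 3))
(1, 0, R7, (2,))
(1, 0, R7, (3,))
(2, 0, R2, (1, 3))
(3, 0, R3, (1, 2))
(3, 0, R4, (0, 1))
(3, 0, R4, (0, 2))
(3, 0, R7, (2,))
(3, 1, R3, (1, 2))
(3, 2, R3, (1, 2))
(3, 3, R3, (1, 2))
(4, 0, R2, (0, 1))
(4, 0, R3, (1, 2))
(4, 0, R4, (0, 2))
(4, 0, R7, (1,))
(4, 1, R3, (1, 2))
(4, 2, R3, (1, 2))
(4, 3, R3, (1, 2))
(5, 0, R1, (0, 1))
(5, 0, R3, (2, 3))
(5, 0, R4, (0, 3))
(5, 1, R3, (2, 3))
(5, 2, R3, (2, 3))
(5, 3, R3, (2, 3))
(6, 0, R1, (0, 1))
(6, 0, R2, (0, 2))
(6, 0, R2, (1, 2))
(6, 0, R3, (2, 3))
(6, 1, R3, (2, 3))
(6, 2, R3, (2, 3))
(6, 3, R3, (2, 3))
(7, 0, R1, (1, 2))
(7, 0, R2, (1, 3))
(7, 0, R2, (2, 3))
(8, 0, R1, (1, 2))
(8, 0, R1, (1, 3))
(8, 0, R1, (2, 3))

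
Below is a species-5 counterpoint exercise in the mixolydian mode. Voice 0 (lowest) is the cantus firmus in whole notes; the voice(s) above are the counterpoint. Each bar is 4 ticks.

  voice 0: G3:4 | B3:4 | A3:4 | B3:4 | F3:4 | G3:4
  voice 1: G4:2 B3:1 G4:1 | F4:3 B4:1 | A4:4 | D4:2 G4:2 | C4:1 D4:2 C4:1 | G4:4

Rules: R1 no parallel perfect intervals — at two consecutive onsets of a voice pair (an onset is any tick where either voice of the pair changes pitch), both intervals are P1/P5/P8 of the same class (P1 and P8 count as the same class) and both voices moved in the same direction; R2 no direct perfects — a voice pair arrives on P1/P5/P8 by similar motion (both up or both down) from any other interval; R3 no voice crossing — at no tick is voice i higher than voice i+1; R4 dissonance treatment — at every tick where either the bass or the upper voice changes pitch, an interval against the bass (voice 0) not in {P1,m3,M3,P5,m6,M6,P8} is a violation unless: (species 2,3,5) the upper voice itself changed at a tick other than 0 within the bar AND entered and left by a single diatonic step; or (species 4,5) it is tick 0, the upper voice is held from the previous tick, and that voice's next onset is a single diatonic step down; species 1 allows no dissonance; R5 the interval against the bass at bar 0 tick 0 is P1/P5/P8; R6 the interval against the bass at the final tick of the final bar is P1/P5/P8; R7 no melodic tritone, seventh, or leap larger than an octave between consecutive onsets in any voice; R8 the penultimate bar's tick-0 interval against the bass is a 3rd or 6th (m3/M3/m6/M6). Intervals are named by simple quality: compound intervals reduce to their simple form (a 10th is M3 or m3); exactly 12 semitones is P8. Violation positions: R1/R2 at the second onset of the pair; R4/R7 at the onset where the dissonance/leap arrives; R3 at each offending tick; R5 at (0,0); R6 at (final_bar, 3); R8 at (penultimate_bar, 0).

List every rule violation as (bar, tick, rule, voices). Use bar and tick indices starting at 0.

bar 0: v0=G3 v1=G4 downbeat P8
bar 1: v0=B3 v1=F4 downbeat TT
bar 2: v0=A3 v1=A4 downbeat P8
bar 3: v0=B3 v1=D4 downbeat m3
bar 4: v0=F3 v1=C4 downbeat P5
bar 5: v0=G3 v1=G4 downbeat P8
  -> R4 @ bar 1 tick 0 v(0, 1): B3/F4 TT untreated
  -> R7 @ bar 1 tick 3 v(1,): F4->B4 leap 6st
  -> R1 @ bar 2 tick 0 v(0, 1): B3/B4 P8 -> A3/A4 P8 similar
  -> R2 @ bar 4 tick 0 v(0, 1): B3/G4 m6 -> F3/C4 P5 similar
  -> R7 @ bar 4 tick 0 v(0,): B3->F3 leap 6st
  -> R8 @ bar 4 tick 0 v(0, 1): penult P5 not 3rd/6th
  -> R2 @ bar 5 tick 0 v(0, 1): F3/C4 P5 -> G3/G4 P8 similar

(1, 0, R4, (0, 1))
(1, 3, R7, (1,))
(2, 0, R1, (0, 1))
(4, 0, R2, (0, 1))
(4, 0, R7, (0,))
(4, 0, R8, (0, 1))
(5, 0, R2, (0, 1))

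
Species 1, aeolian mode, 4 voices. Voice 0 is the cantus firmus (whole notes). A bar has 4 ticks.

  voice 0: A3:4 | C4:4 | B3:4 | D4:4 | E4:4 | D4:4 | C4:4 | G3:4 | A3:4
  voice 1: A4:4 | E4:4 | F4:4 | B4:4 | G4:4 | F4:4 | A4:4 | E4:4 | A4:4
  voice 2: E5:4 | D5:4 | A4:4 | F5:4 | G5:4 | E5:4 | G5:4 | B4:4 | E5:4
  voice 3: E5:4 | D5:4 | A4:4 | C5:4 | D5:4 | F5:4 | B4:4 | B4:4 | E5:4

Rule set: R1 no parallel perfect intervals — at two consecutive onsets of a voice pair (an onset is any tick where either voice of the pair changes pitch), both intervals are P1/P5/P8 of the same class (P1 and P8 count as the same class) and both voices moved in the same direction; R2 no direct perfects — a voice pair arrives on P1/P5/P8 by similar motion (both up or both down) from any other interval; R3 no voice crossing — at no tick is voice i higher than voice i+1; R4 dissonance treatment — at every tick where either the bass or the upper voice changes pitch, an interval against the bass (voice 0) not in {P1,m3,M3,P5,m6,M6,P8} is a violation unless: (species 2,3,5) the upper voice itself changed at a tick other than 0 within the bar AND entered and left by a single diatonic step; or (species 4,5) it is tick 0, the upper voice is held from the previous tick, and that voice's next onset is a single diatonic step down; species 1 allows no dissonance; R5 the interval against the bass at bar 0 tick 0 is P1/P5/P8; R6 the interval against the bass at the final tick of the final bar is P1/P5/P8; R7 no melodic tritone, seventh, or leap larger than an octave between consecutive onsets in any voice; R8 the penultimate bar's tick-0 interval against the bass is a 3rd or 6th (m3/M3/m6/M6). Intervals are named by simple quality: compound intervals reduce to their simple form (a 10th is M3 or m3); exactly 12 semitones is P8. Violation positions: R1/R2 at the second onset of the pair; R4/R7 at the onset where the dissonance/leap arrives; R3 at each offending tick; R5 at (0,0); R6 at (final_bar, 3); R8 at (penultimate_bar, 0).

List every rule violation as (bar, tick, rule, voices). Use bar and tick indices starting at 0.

(1, 0, R1, (2, 3))
(1, 0, R4, (0, 2))
(1, 0, R4, (0, 3))
(2, 0, R1, (2, 3))
(2, 0, R4, (0, 1))
(2, 0, R4, (0, 2))
(2, 0, R4, (0, 3))
(3, 0, R3, (2, 3))
(3, 0, R4, (0, 3))
(3, 0, R7, (1,))
(3, 1, R3, (2, 3))
(3, 2, R3, (2, 3))
(3, 3, R3, (2, 3))
(4, 0, R3, (2, 3))
(4, 0, R4, (0, 3))
(4, 1, R3, (2, 3))
(4, 2, R3, (2, 3))
(4, 3, R3, (2, 3))
(5, 0, R4, (0, 2))
(6, 0, R3, (2, 3))
(6, 0, R4, (0, 3))
(6, 0, R7, (3,))
(6, 1, R3, (2, 3))
(6, 2, R3, (2, 3))
(6, 3, R3, (2, 3))
(7, 0, R2, (1, 2))
(8, 0, R1, (1, 2))
(8, 0, R1, (1, 3))
(8, 0, R1, (2, 3))
(8, 0, R2, (0, 1))
(8, 0, R2, (0, 2))
(8, 0, R2, (0, 3))

bar 0: v0=A3 v1=A4 v2=E5 v3=E5 downbeat P5
bar 1: v0=C4 v1=E4 v2=D5 v3=D5 downbeat M2
bar 2: v0=B3 v1=F4 v2=A4 v3=A4 downbeat m7
bar 3: v0=D4 v1=B4 v2=F5 v3=C5 downbeat m7
bar 4: v0=E4 v1=G4 v2=G5 v3=D5 downbeat m7
bar 5: v0=D4 v1=F4 v2=E5 v3=F5 downbeat m3
bar 6: v0=C4 v1=A4 v2=G5 v3=B4 downbeat M7
bar 7: v0=G3 v1=E4 v2=B4 v3=B4 downbeat M3
bar 8: v0=A3 v1=A4 v2=E5 v3=E5 downbeat P5
  -> R1 @ bar 1 tick 0 v(2, 3): E5/E5 P1 -> D5/D5 P1 similar
  -> R4 @ bar 1 tick 0 v(0, 2): C4/D5 M2 untreated
  -> R4 @ bar 1 tick 0 v(0, 3): C4/D5 M2 untreated
  -> R1 @ bar 2 tick 0 v(2, 3): D5/D5 P1 -> A4/A4 P1 similar
  -> R4 @ bar 2 tick 0 v(0, 1): B3/F4 TT untreated
  -> R4 @ bar 2 tick 0 v(0, 2): B3/A4 m7 untreated
  -> R4 @ bar 2 tick 0 v(0, 3): B3/A4 m7 untreated
  -> R3 @ bar 3 tick 0 v(2, 3): F5 above C5
  -> R4 @ bar 3 tick 0 v(0, 3): D4/C5 m7 untreated
  -> R7 @ bar 3 tick 0 v(1,): F4->B4 leap 6st
  -> R3 @ bar 3 tick 1 v(2, 3): F5 above C5
  -> R3 @ bar 3 tick 2 v(2, 3): F5 above C5
  -> R3 @ bar 3 tick 3 v(2, 3): F5 above C5
  -> R3 @ bar 4 tick 0 v(2, 3): G5 above D5
  -> R4 @ bar 4 tick 0 v(0, 3): E4/D5 m7 untreated
  -> R3 @ bar 4 tick 1 v(2, 3): G5 above D5
  -> R3 @ bar 4 tick 2 v(2, 3): G5 above D5
  -> R3 @ bar 4 tick 3 v(2, 3): G5 above D5
  -> R4 @ bar 5 tick 0 v(0, 2): D4/E5 M2 untreated
  -> R3 @ bar 6 tick 0 v(2, 3): G5 above B4
  -> R4 @ bar 6 tick 0 v(0, 3): C4/B4 M7 untreated
  -> R7 @ bar 6 tick 0 v(3,): F5->B4 leap 6st
  -> R3 @ bar 6 tick 1 v(2, 3): G5 above B4
  -> R3 @ bar 6 tick 2 v(2, 3): G5 above B4
  -> R3 @ bar 6 tick 3 v(2, 3): G5 above B4
  -> R2 @ bar 7 tick 0 v(1, 2): A4/G5 m7 -> E4/B4 P5 similar
  -> R1 @ bar 8 tick 0 v(1, 2): E4/B4 P5 -> A4/E5 P5 similar
  -> R1 @ bar 8 tick 0 v(1, 3): E4/B4 P5 -> A4/E5 P5 similar
  -> R1 @ bar 8 tick 0 v(2, 3): B4/B4 P1 -> E5/E5 P1 similar
  -> R2 @ bar 8 tick 0 v(0, 1): G3/E4 M6 -> A3/A4 P8 similar
  -> R2 @ bar 8 tick 0 v(0, 2): G3/B4 M3 -> A3/E5 P5 similar
  -> R2 @ bar 8 tick 0 v(0, 3): G3/B4 M3 -> A3/E5 P5 similar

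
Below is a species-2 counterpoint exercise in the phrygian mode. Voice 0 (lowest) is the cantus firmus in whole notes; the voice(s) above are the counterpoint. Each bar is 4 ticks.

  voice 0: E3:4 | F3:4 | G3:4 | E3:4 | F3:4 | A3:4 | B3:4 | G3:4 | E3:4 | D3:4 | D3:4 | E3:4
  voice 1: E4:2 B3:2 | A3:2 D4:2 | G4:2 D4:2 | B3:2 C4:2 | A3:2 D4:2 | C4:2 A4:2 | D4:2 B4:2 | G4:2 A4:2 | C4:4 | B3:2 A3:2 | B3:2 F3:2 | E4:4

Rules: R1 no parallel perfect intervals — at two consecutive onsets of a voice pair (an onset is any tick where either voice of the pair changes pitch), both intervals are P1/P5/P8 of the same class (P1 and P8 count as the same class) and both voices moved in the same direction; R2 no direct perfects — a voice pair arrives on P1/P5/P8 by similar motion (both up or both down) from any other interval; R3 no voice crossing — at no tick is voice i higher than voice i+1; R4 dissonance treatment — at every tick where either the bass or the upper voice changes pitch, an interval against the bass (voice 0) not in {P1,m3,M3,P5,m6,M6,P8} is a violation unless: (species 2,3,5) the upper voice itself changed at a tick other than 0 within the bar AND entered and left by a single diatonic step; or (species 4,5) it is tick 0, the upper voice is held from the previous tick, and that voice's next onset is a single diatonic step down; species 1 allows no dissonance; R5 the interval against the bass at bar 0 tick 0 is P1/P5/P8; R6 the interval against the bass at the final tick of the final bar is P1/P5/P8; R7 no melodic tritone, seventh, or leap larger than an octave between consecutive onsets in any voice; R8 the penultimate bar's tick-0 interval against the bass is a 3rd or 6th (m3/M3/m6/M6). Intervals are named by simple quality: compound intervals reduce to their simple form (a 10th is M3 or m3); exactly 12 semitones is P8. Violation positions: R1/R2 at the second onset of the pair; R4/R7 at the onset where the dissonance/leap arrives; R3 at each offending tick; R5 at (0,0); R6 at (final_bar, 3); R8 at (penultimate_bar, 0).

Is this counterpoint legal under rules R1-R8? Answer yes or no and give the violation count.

bar 0: v0=E3 v1=E4 (P8)
bar 1: v0=F3 v1=A3 (M3)
bar 2: v0=G3 v1=G4 (P8)
bar 3: v0=E3 v1=B3 (P5)
bar 4: v0=F3 v1=A3 (M3)
bar 5: v0=A3 v1=C4 (m3)
bar 6: v0=B3 v1=D4 (m3)
bar 7: v0=G3 v1=G4 (P8)
bar 8: v0=E3 v1=C4 (m6)
bar 9: v0=D3 v1=B3 (M6)
bar 10: v0=D3 v1=B3 (M6)
bar 11: v0=E3 v1=E4 (P8)
  R2 @ bar2.0: F3/D4 M6 -> G3/G4 P8 similar
  R1 @ bar3.0: G3/D4 P5 -> E3/B3 P5 similar
  R1 @ bar7.0: B3/B4 P8 -> G3/G4 P8 similar
  R4 @ bar7.2: G3/A4 M2 untreated
  R7 @ bar10.2: B3->F3 leap 6st
  R2 @ bar11.0: D3/F3 m3 -> E3/E4 P8 similar
  R7 @ bar11.0: F3->E4 leap 11st

No (7 violations)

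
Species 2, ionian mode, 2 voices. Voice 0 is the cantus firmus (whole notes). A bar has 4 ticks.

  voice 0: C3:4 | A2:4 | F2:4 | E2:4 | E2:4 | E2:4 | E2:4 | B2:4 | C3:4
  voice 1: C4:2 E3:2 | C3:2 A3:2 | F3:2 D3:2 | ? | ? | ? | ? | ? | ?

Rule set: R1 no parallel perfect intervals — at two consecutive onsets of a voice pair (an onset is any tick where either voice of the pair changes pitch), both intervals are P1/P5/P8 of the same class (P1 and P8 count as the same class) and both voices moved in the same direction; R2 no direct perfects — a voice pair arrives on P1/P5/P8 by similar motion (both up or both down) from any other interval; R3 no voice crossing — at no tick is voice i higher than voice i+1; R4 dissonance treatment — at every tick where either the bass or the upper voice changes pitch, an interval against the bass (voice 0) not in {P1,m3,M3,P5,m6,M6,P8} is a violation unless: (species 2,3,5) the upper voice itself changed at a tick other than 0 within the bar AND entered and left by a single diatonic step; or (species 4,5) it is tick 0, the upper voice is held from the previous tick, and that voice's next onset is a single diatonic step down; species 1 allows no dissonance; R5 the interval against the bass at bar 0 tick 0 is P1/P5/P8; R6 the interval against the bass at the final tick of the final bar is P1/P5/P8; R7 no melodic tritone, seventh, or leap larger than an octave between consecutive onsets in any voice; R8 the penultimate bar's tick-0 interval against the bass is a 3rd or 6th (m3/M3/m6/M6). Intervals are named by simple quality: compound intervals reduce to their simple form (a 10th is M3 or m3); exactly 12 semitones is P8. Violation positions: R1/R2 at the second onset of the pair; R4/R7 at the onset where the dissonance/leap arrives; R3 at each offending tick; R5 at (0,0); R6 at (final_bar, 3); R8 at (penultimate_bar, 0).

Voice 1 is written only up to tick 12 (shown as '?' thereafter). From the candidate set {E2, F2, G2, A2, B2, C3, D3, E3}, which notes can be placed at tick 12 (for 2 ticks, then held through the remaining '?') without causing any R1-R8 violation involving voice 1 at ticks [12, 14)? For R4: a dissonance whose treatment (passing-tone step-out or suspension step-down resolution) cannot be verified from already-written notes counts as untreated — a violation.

E2: violates R2,R7
F2: violates R4
G2: legal
A2: violates R4
B2: violates R2
C3: legal
D3: violates R4
E3: legal

{C3, E3, G2}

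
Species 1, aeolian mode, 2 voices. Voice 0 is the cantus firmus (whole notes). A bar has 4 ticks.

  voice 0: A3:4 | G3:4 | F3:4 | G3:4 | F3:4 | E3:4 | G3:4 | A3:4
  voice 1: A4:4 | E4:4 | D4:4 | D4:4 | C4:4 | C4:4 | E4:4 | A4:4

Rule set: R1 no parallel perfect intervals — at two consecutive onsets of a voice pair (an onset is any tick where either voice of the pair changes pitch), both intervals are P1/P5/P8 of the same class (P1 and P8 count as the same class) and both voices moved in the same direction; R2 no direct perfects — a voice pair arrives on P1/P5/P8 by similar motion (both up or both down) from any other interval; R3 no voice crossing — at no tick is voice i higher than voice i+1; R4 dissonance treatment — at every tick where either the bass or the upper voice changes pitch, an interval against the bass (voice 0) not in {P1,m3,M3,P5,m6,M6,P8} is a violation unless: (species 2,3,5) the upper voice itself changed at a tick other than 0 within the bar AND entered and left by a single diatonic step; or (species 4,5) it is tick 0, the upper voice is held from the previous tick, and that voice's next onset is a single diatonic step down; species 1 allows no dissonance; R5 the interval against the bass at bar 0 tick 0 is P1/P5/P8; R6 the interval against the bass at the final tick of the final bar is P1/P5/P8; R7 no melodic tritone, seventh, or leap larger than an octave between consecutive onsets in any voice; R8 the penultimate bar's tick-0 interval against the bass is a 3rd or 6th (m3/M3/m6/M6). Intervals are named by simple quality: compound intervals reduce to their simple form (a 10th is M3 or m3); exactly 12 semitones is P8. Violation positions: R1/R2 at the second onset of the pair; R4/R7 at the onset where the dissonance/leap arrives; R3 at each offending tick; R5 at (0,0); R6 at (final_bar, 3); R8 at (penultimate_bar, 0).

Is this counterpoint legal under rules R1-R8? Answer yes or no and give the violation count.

bar 0: v0=A3 v1=A4 (P8)
bar 1: v0=G3 v1=E4 (M6)
bar 2: v0=F3 v1=D4 (M6)
bar 3: v0=G3 v1=D4 (P5)
bar 4: v0=F3 v1=C4 (P5)
bar 5: v0=E3 v1=C4 (m6)
bar 6: v0=G3 v1=E4 (M6)
bar 7: v0=A3 v1=A4 (P8)
  R1 @ bar4.0: G3/D4 P5 -> F3/C4 P5 similar
  R2 @ bar7.0: G3/E4 M6 -> A3/A4 P8 similar

No (2 violations)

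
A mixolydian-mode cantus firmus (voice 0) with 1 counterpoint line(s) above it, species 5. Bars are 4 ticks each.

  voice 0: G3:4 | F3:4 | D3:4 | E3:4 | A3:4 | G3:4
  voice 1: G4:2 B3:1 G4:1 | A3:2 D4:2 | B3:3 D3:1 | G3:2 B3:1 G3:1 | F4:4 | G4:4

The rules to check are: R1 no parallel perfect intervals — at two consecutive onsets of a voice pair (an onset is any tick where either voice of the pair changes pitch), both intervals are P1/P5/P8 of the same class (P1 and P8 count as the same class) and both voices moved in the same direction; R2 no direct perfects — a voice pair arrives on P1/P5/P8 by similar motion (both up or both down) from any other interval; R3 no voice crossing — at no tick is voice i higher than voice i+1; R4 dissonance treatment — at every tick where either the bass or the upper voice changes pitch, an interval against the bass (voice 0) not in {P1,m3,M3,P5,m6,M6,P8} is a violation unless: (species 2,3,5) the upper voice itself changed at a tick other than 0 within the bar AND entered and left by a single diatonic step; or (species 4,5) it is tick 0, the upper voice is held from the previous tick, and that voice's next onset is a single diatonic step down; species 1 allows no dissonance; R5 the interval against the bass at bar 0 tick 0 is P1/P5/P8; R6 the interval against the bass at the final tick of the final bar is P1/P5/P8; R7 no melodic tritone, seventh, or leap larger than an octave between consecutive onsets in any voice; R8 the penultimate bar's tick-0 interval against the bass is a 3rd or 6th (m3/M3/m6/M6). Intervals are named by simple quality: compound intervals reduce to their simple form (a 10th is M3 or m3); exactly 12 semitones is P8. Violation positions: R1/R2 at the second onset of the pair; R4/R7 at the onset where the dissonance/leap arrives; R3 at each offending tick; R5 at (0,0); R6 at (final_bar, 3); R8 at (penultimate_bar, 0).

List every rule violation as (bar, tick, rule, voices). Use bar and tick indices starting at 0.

(1, 0, R7, (1,))
(4, 0, R7, (1,))

bar 0: v0=G3 v1=G4 downbeat P8
bar 1: v0=F3 v1=A3 downbeat M3
bar 2: v0=D3 v1=B3 downbeat M6
bar 3: v0=E3 v1=G3 downbeat m3
bar 4: v0=A3 v1=F4 downbeat m6
bar 5: v0=G3 v1=G4 downbeat P8
  -> R7 @ bar 1 tick 0 v(1,): G4->A3 leap 10st
  -> R7 @ bar 4 tick 0 v(1,): G3->F4 leap 10st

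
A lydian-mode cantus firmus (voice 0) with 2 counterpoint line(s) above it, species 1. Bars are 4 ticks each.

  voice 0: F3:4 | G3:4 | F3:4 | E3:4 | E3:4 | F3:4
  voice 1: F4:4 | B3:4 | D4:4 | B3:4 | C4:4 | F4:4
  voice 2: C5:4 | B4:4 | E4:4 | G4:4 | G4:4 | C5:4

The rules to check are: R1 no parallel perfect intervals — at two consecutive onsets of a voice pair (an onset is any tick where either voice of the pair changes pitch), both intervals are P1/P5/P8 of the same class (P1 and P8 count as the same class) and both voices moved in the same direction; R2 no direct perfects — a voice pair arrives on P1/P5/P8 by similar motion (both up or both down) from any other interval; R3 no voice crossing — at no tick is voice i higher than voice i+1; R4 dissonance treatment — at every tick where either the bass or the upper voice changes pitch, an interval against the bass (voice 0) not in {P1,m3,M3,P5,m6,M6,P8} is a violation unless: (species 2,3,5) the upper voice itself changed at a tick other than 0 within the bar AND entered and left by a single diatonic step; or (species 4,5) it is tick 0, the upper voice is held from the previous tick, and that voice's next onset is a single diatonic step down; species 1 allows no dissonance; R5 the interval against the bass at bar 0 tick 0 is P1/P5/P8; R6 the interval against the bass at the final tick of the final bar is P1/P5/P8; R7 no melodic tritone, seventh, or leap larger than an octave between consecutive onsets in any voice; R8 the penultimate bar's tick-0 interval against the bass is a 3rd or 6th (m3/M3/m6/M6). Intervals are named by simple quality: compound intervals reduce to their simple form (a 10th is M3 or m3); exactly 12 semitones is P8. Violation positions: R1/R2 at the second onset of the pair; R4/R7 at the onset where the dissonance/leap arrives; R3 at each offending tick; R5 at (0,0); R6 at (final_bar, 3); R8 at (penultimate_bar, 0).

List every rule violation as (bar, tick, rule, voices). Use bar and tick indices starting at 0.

bar 0: v0=F3 v1=F4 v2=C5 downbeat P5
bar 1: v0=G3 v1=B3 v2=B4 downbeat M3
bar 2: v0=F3 v1=D4 v2=E4 downbeat M7
bar 3: v0=E3 v1=B3 v2=G4 downbeat m3
bar 4: v0=E3 v1=C4 v2=G4 downbeat m3
bar 5: v0=F3 v1=F4 v2=C5 downbeat P5
  -> R2 @ bar 1 tick 0 v(1, 2): F4/C5 P5 -> B3/B4 P8 similar
  -> R7 @ bar 1 tick 0 v(1,): F4->B3 leap 6st
  -> R4 @ bar 2 tick 0 v(0, 2): F3/E4 M7 untreated
  -> R2 @ bar 3 tick 0 v(0, 1): F3/D4 M6 -> E3/B3 P5 similar
  -> R1 @ bar 5 tick 0 v(1, 2): C4/G4 P5 -> F4/C5 P5 similar
  -> R2 @ bar 5 tick 0 v(0, 1): E3/C4 m6 -> F3/F4 P8 similar
  -> R2 @ bar 5 tick 0 v(0, 2): E3/G4 m3 -> F3/C5 P5 similar

(1, 0, R2, (1, 2))
(1, 0, R7, (1,))
(2, 0, R4, (0, 2))
(3, 0, R2, (0, 1))
(5, 0, R1, (1, 2))
(5, 0, R2, (0, 1))
(5, 0, R2, (0, 2))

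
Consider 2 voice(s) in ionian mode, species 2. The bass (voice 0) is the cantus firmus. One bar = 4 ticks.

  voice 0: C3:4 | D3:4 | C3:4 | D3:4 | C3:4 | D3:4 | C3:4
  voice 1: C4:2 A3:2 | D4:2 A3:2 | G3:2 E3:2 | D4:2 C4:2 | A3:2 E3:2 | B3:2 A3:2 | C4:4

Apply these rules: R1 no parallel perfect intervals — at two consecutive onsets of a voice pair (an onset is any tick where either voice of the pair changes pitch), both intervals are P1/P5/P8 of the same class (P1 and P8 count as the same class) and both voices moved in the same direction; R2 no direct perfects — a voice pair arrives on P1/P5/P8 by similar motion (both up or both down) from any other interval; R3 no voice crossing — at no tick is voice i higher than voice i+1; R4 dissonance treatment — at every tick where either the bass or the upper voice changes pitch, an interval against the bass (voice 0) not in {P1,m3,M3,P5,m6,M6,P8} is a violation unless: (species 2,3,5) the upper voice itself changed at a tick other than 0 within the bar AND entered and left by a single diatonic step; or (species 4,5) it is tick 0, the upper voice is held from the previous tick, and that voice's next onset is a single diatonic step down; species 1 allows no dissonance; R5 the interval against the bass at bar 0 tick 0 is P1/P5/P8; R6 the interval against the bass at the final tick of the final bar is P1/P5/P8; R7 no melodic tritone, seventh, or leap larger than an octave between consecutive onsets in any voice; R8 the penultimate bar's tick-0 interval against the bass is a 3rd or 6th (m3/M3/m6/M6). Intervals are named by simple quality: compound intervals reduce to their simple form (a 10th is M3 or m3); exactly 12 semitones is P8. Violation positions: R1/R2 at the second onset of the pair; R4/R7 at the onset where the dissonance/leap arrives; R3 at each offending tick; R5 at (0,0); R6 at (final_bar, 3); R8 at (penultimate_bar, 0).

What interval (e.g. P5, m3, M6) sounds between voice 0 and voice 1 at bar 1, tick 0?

voice 0=D3 voice 1=D4 -> P8

P8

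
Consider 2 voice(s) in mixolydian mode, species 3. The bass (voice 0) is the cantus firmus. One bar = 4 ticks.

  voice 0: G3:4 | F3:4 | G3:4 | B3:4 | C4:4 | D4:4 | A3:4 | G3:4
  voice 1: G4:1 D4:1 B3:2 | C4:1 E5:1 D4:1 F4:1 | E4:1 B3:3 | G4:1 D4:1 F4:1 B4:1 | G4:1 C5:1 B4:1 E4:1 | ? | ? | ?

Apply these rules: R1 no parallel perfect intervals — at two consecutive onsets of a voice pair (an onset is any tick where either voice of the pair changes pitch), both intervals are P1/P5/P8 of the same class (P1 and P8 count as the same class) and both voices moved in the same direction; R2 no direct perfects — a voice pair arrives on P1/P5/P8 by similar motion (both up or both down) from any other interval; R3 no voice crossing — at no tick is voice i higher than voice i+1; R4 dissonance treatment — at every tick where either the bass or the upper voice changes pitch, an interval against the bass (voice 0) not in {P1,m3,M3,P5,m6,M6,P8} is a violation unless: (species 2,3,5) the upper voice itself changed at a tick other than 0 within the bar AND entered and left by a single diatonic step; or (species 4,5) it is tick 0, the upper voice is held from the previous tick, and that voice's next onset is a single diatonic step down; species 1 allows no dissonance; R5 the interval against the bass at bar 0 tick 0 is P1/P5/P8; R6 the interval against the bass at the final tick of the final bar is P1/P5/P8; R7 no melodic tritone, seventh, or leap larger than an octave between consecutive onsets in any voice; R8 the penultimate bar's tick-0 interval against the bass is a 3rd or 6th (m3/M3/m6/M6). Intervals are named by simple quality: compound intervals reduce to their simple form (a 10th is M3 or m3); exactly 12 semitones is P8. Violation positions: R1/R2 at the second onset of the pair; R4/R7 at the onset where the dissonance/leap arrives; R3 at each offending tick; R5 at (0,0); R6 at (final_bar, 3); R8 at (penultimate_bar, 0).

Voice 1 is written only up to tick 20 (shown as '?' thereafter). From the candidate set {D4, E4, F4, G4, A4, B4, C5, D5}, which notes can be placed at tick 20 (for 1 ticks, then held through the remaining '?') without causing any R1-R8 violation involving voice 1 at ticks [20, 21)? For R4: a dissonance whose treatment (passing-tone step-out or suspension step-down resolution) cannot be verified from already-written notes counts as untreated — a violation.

{B4, D4, F4}

D4: legal
E4: violates R4
F4: legal
G4: violates R4
A4: violates R2
B4: legal
C5: violates R4
D5: violates R2,R7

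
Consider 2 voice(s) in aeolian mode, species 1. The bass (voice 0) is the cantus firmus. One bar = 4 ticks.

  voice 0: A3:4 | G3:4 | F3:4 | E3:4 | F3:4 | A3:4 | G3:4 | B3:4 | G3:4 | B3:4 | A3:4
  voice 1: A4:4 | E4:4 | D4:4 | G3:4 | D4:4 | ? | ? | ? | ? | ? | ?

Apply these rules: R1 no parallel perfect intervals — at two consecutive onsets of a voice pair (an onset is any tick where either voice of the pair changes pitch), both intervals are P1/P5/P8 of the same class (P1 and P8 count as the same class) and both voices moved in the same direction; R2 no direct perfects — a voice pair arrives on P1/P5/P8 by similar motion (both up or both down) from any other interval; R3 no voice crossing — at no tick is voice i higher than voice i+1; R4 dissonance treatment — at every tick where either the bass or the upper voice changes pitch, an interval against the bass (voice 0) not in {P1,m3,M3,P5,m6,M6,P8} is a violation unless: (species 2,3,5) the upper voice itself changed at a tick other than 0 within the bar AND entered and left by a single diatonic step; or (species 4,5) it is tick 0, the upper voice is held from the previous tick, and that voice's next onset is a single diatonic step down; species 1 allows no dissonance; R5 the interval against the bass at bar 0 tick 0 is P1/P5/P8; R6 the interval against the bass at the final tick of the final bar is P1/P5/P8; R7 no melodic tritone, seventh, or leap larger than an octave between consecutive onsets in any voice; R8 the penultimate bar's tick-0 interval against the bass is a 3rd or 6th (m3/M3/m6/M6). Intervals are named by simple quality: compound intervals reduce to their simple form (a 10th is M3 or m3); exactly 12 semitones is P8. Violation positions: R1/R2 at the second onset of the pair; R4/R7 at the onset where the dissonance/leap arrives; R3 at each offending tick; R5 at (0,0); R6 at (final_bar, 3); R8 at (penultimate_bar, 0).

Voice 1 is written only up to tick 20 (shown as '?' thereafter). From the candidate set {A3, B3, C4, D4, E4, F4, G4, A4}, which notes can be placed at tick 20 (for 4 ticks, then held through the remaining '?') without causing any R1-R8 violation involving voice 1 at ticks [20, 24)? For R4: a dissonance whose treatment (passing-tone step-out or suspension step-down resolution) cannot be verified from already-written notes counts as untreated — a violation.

A3: legal
B3: violates R4
C4: legal
D4: violates R4
E4: violates R2
F4: legal
G4: violates R4
A4: violates R2

{A3, C4, F4}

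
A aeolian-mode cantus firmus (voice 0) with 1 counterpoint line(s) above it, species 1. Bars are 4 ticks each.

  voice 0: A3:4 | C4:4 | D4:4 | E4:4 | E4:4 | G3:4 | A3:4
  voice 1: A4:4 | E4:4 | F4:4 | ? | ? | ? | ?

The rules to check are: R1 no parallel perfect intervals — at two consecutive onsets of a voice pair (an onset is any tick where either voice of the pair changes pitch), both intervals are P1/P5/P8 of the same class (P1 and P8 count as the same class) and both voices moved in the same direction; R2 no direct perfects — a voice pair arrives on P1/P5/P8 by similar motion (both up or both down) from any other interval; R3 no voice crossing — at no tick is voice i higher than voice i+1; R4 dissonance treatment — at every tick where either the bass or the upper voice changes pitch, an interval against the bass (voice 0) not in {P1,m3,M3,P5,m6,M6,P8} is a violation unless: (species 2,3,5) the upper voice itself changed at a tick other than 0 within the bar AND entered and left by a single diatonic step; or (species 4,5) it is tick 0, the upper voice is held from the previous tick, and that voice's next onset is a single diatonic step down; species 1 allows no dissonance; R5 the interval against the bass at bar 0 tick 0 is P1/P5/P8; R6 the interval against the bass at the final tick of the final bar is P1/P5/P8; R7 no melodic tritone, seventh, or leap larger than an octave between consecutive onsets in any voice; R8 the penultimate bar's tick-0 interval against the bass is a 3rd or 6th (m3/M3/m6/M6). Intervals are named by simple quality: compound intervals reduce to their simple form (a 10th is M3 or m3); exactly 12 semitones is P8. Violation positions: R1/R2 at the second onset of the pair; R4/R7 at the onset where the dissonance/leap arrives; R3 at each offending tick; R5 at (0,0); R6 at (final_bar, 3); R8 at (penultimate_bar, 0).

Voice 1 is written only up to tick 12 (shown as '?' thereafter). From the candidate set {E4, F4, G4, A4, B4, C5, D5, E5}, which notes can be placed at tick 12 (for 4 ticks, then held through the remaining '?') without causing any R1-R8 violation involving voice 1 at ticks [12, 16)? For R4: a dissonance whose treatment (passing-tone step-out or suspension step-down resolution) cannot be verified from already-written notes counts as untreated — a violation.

E4: legal
F4: violates R4
G4: legal
A4: violates R4
B4: violates R2,R7
C5: legal
D5: violates R4
E5: violates R2,R7

{C5, E4, G4}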